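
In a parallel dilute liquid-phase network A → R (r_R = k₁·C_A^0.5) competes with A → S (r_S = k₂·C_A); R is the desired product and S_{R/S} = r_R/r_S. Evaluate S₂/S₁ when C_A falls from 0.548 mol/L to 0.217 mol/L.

S_{R/S} = (k₁/k₂)·C_A^-0.5, so S₂/S₁ = (C_{A,2}/C_{A,1})^-0.5.
= (0.217/0.548)^(-0.5) = (0.3960)^(-0.5) = 1.59.

1.59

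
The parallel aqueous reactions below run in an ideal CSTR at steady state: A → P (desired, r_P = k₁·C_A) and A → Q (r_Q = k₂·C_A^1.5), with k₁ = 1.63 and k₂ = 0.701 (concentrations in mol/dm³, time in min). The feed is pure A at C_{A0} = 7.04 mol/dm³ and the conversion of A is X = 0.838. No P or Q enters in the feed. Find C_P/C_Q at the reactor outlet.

2.18

Exit C_A = C_{A0}(1−X) = 7.04×0.162 = 1.140 mol/dm³.
In a CSTR the entire volume is at exit conditions, so r_P = 1.63×1.140 = 1.859 and r_Q = 0.701×1.140^1.5 = 0.8538.
Overall selectivity = C_P/C_Q = r_Pτ/(r_Qτ) = r_P/r_Q = 2.18.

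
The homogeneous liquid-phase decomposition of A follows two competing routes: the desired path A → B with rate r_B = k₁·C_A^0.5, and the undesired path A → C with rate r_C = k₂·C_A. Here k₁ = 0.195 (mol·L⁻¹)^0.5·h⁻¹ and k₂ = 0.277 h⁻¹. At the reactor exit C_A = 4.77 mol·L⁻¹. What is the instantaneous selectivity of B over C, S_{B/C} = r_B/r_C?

0.322

S_{B/C} = r_B/r_C = (k₁·C_A^0.5)/(k₂·C_A) = (k₁/k₂)·C_A^-0.5.
= (0.195×4.770^0.5) / (0.277×4.770) = 0.4259/1.321 = 0.322.
The undesired path is higher order in A, so low C_A (CSTR or dilute feed) favours B.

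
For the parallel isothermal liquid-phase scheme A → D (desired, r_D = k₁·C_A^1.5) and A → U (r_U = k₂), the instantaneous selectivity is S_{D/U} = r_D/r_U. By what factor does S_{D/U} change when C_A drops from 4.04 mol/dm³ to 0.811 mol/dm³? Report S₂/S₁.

S_{D/U} = (k₁/k₂)·C_A^1.5, so S₂/S₁ = (C_{A,2}/C_{A,1})^1.5.
= (0.811/4.04)^1.5 = (0.2007)^1.5 = 0.0899.
Selectivity toward D falls as C_A falls — high-concentration operation is favoured.

0.0899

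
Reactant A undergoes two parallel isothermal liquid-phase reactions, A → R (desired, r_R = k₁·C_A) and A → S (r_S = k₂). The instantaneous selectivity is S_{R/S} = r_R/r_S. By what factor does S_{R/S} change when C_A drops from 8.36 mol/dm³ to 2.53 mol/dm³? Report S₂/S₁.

0.303

S_{R/S} = (k₁/k₂)·C_A, so S₂/S₁ = (C_{A,2}/C_{A,1}).
= 2.53/8.36 = 0.303.
Selectivity toward R falls as C_A falls — high-concentration operation is favoured.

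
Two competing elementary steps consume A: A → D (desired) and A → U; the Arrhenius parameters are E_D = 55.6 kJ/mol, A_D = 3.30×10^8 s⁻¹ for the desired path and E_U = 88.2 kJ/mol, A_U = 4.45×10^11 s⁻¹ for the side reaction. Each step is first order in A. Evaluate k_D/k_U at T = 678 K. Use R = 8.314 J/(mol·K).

With equal orders, S_{D/U} = k_D/k_U = (A_D/A_U)·exp[(E_U−E_D)/(RT)].
(E_U−E_D)/(RT) = (88.2−55.6)×10³/(8.314×678) = 32600/5637 = 5.783.
k_D/k_U = (3.30×10^8/4.45×10^11)·exp(5.783) = 7.416×10^-4 × 324.8 = 0.241.
Since E_D < E_U, lowering the temperature improves selectivity toward D.

0.241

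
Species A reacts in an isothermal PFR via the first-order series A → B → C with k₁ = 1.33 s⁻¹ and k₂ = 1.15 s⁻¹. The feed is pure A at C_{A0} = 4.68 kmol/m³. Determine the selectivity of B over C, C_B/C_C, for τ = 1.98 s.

Solving the coupled first-order balances gives C_B(τ) = [k₁/(k₂−k₁)]·C_{A0}·(e^(−k₁τ) − e^(−k₂τ)).
e^(−k₁τ) = e^(−1.33×1.98) = e^(−2.633) = 0.07183; e^(−k₂τ) = e^(−2.277) = 0.1026.
C_B = 1.33×4.68/(1.15−1.33) × (0.07183−0.1026) = (-34.58)×(-0.03076) = 1.064 kmol/m³.
C_A = C_{A0}e^(−k₁τ) = 0.3362 kmol/m³, so C_C = C_{A0}−C_A−C_B = 3.280 kmol/m³; C_B/C_C = 0.324.

0.324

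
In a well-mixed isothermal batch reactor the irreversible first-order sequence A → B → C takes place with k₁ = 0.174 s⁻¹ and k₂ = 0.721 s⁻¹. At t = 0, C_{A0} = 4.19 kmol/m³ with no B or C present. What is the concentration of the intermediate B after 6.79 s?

For first-order series with pure A initially, C_B(t) = k₁C_{A0}/(k₂−k₁)·(e^(−k₁t) − e^(−k₂t)).
e^(−k₁t) = e^(−0.174×6.79) = e^(−1.181) = 0.3068; e^(−k₂t) = e^(−4.896) = 0.007479.
C_B = 0.174×4.19/(0.721−0.174) × (0.3068−0.007479) = 1.333×0.2994 = 0.3990 kmol/m³.

0.399 kmol/m³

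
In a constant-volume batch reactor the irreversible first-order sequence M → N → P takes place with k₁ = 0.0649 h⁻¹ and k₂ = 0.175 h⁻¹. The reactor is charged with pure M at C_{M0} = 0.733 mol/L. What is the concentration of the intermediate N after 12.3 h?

Solving the coupled first-order balances gives C_N(t) = [k₁/(k₂−k₁)]·C_{M0}·(e^(−k₁t) − e^(−k₂t)).
e^(−k₁t) = e^(−0.0649×12.3) = e^(−0.7983) = 0.4501; e^(−k₂t) = e^(−2.152) = 0.1162.
C_N = 0.0649×0.733/(0.175−0.0649) × (0.4501−0.1162) = 0.4321×0.3339 = 0.1443 mol/L.

0.144 mol/L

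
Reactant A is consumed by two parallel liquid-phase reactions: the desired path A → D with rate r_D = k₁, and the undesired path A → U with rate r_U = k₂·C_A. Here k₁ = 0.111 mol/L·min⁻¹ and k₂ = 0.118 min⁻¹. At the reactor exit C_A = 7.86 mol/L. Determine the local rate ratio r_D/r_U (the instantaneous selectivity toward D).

0.120

S_{D/U} = r_D/r_U = (k₁)/(k₂·C_A) = (k₁/k₂)·C_A⁻¹.
= (0.111) / (0.118×7.860) = 0.1110/0.9275 = 0.120.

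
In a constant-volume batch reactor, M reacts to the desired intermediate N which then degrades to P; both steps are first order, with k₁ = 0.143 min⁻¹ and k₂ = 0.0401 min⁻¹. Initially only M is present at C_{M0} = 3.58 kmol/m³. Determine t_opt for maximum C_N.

For first-order series the maximum of C_N occurs at t_opt = ln(k₂/k₁)/(k₂−k₁).
= ln(0.0401/0.143)/(0.0401−0.143) = ln(0.2804)/-0.1029 = -1.271/-0.1029 = 12.4 min.

12.4 min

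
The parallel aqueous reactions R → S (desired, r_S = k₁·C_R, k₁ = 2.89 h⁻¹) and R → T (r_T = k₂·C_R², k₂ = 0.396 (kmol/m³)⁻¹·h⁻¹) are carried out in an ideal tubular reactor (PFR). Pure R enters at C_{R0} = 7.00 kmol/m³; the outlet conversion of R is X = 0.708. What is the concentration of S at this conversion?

C_R = C_{R0}(1−X) = 2.044 kmol/m³.
Along a PFR/batch, dC_S/dC_R = −r_S/(r_S+r_T) = −k₁/(k₁+k₂·C_R).
Integrating from C_{R0} to C_R: C_S = (2.89/0.396)·ln[(2.89+0.396·7.00)/(2.89+0.396·2.04)] = 7.298·ln(5.662/3.699) = 3.106 kmol/m³.

3.11 kmol/m³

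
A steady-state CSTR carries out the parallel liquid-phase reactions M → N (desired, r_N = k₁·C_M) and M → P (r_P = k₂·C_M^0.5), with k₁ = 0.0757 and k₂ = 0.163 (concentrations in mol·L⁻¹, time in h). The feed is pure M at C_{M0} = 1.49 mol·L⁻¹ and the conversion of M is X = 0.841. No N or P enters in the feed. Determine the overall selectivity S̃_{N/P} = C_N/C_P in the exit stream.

0.226

Exit C_M = C_{M0}(1−X) = 1.49×0.159 = 0.2369 mol·L⁻¹.
In a CSTR the entire volume is at exit conditions, so r_N = 0.0757×0.2369 = 0.01793 and r_P = 0.163×0.2369^0.5 = 0.07934.
Overall selectivity = C_N/C_P = r_Nτ/(r_Pτ) = r_N/r_P = 0.226.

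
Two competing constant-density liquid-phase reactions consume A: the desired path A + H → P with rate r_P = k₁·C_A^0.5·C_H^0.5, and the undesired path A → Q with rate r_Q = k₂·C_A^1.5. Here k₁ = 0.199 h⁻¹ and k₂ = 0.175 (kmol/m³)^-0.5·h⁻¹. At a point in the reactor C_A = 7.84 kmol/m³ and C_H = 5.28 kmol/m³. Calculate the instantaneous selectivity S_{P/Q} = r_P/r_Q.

S_{P/Q} = r_P/r_Q = (k₁·C_A^0.5·C_H^0.5)/(k₂·C_A^1.5) = (k₁/k₂)·C_A⁻¹·C_H^0.5.
= (0.199×7.840^0.5×5.280^0.5) / (0.175×7.840^1.5) = 1.280/3.842 = 0.333.

0.333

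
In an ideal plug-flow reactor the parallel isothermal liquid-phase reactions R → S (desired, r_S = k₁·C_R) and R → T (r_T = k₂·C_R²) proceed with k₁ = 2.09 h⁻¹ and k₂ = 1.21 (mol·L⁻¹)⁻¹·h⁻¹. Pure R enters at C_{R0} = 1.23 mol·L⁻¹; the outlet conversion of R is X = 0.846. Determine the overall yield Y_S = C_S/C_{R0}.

C_R = C_{R0}(1−X) = 0.1894 mol·L⁻¹.
Along a PFR/batch, dC_S/dC_R = −r_S/(r_S+r_T) = −k₁/(k₁+k₂·C_R).
Integrating from C_{R0} to C_R: C_S = (2.09/1.21)·ln[(2.09+1.21·1.23)/(2.09+1.21·0.189)] = 1.727·ln(3.578/2.319) = 0.7491 mol·L⁻¹.
Y_S = C_S/C_{R0} = 0.7491/1.23 = 0.609.

0.609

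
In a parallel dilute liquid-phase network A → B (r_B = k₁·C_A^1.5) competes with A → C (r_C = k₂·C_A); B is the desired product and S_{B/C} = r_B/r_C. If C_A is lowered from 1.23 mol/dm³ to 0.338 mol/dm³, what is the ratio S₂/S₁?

S_{B/C} = (k₁/k₂)·C_A^0.5, so S₂/S₁ = (C_{A,2}/C_{A,1})^0.5.
= (0.338/1.23)^0.5 = (0.2748)^0.5 = 0.524.

0.524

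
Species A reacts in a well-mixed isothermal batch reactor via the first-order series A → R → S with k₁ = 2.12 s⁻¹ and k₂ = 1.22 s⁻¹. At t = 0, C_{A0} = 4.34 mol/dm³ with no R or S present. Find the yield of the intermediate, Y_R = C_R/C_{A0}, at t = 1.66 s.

The intermediate concentration in a first-order A→B→C sequence is C_R = k₁C_{A0}(e^(−k₁t) − e^(−k₂t))/(k₂−k₁).
e^(−k₁t) = e^(−2.12×1.66) = e^(−3.519) = 0.02962; e^(−k₂t) = e^(−2.025) = 0.1320.
C_R = 2.12×4.34/(1.22−2.12) × (0.02962−0.1320) = (-10.22)×(-0.1023) = 1.046 mol/dm³.
Y_R = C_R/C_{A0} = 1.046/4.34 = 0.241.

0.241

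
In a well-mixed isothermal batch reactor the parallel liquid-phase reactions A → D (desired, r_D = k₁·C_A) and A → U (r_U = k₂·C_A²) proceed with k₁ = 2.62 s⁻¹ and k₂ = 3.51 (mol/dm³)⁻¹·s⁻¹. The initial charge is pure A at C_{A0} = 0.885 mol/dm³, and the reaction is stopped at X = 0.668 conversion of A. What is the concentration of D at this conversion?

C_A = C_{A0}(1−X) = 0.2938 mol/dm³.
Along a PFR/batch, dC_D/dC_A = −r_D/(r_D+r_U) = −k₁/(k₁+k₂·C_A).
Integrating from C_{A0} to C_A: C_D = (2.62/3.51)·ln[(2.62+3.51·0.885)/(2.62+3.51·0.294)] = 0.7464·ln(5.726/3.651) = 0.3359 mol/dm³.

0.336 mol/dm³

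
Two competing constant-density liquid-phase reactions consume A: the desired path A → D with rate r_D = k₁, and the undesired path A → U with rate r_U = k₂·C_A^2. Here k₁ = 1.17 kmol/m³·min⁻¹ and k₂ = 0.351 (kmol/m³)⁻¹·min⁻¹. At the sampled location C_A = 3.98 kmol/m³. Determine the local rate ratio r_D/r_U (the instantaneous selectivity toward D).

0.210

S_{D/U} = r_D/r_U = (k₁)/(k₂·C_A^2) = (k₁/k₂)·C_A^-2.
= (1.17) / (0.351×3.980^2) = 1.170/5.560 = 0.210.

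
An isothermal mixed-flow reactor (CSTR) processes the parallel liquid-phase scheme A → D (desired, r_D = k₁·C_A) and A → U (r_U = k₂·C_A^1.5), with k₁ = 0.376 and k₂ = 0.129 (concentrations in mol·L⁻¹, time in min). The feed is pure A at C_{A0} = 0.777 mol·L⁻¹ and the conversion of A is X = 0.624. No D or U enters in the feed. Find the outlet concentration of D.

Exit C_A = C_{A0}(1−X) = 0.777×0.376 = 0.2922 mol·L⁻¹.
Rates in a CSTR are evaluated at the outlet concentration: r_D = 0.376×0.2922 = 0.1098, r_U = 0.129×0.2922^1.5 = 0.02037.
Fraction of consumed A going to D: r_D/(r_D+r_U) = 0.8436.
C_D = 0.8436·C_{A0}·X = 0.8436×0.777×0.624 = 0.409 mol·L⁻¹.

0.409 mol·L⁻¹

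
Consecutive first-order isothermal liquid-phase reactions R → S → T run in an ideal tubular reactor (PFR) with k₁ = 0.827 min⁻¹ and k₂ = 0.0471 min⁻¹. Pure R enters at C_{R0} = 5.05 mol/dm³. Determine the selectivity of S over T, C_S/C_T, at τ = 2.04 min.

The intermediate concentration in a first-order A→B→C sequence is C_S = k₁C_{R0}(e^(−k₁τ) − e^(−k₂τ))/(k₂−k₁).
e^(−k₁τ) = e^(−0.827×2.04) = e^(−1.687) = 0.1851; e^(−k₂τ) = e^(−0.09608) = 0.9084.
C_S = 0.827×5.05/(0.0471−0.827) × (0.1851−0.9084) = (-5.355)×(-0.7233) = 3.873 mol/dm³.
C_R = C_{R0}e^(−k₁τ) = 0.9345 mol/dm³, so C_T = C_{R0}−C_R−C_S = 0.2420 mol/dm³; C_S/C_T = 16.0.

16.0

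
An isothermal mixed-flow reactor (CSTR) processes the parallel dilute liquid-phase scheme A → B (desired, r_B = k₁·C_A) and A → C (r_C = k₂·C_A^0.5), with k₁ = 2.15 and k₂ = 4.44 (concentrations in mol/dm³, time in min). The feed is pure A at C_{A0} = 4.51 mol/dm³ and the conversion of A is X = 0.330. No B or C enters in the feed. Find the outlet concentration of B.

Exit C_A = C_{A0}(1−X) = 4.51×0.670 = 3.022 mol/dm³.
Rates in a CSTR are evaluated at the outlet concentration: r_B = 2.15×3.022 = 6.497, r_C = 4.44×3.022^0.5 = 7.718.
Fraction of consumed A going to B: r_B/(r_B+r_C) = 0.4570.
C_B = 0.4570·C_{A0}·X = 0.4570×4.51×0.330 = 0.680 mol/dm³.

0.680 mol/dm³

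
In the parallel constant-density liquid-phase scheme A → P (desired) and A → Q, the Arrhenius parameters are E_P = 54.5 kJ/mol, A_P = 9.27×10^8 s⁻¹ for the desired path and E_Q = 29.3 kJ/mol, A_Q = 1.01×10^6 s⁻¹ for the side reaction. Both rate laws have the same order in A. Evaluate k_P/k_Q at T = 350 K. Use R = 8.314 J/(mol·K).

0.159

k_P/k_Q = (A_P/A_Q)·exp[−(E_P−E_Q)/(RT)] = (A_P/A_Q)·exp[(E_Q−E_P)/(RT)].
(E_Q−E_P)/(RT) = (29.3−54.5)×10³/(8.314×350) = -25200/2910 = -8.660.
k_P/k_Q = (9.27×10^8/1.01×10^6)·exp(-8.660) = 917.8 × 1.734×10^-4 = 0.159.
Since E_P > E_Q, raising the temperature improves selectivity toward P.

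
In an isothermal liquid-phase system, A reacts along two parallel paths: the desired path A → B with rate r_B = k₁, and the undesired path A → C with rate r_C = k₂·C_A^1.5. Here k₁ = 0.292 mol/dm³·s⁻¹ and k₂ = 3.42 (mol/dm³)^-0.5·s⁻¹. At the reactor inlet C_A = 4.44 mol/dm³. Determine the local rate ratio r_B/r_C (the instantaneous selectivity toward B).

0.00913

S_{B/C} = r_B/r_C = (k₁)/(k₂·C_A^1.5) = (k₁/k₂)·C_A^-1.5.
= (0.292) / (3.42×4.440^1.5) = 0.2920/32.00 = 0.00913.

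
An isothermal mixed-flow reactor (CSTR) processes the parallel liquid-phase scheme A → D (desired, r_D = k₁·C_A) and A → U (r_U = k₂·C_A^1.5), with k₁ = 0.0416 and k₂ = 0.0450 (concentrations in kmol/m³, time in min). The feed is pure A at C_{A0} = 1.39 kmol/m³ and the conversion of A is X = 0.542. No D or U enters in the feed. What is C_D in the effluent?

0.404 kmol/m³

Exit C_A = C_{A0}(1−X) = 1.39×0.458 = 0.6366 kmol/m³.
A CSTR operates uniformly at the exit composition, giving r_D = 0.02648 and r_U = 0.02286 (each k·C_A^n at C_A = 0.6366).
Fraction of consumed A going to D: r_D/(r_D+r_U) = 0.5367.
C_D = 0.5367·C_{A0}·X = 0.5367×1.39×0.542 = 0.404 kmol/m³.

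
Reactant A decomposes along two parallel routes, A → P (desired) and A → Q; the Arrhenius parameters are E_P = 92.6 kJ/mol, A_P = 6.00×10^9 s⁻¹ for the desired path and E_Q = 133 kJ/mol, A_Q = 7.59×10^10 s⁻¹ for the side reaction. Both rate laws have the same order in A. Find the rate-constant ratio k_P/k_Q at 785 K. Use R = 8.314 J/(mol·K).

38.6

Since both paths have the same order in A, the concentration cancels and S_{P/Q} = k_P/k_Q = (A_P/A_Q)·exp[(E_Q−E_P)/(RT)].
(E_Q−E_P)/(RT) = (133−92.6)×10³/(8.314×785) = 40400/6526 = 6.190.
k_P/k_Q = (6.00×10^9/7.59×10^10)·exp(6.190) = 0.07905 × 487.9 = 38.6.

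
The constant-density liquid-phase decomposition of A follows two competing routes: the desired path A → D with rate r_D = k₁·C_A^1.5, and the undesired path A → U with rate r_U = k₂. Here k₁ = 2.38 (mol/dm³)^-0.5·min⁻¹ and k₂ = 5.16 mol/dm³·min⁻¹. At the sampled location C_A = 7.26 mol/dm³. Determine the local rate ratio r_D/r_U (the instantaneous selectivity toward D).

9.02

S_{D/U} = r_D/r_U = (k₁·C_A^1.5)/(k₂) = (k₁/k₂)·C_A^1.5.
= (2.38×7.260^1.5) / (5.16) = 46.56/5.160 = 9.02.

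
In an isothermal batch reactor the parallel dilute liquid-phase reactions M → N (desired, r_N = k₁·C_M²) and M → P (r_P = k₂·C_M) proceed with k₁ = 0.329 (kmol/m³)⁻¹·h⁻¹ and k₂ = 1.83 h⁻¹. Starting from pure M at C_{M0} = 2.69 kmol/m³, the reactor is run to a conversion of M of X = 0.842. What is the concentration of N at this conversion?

0.480 kmol/m³

C_M = C_{M0}(1−X) = 0.4250 kmol/m³.
Along a PFR/batch, dC_P/dC_M = −r_P/(r_N+r_P) = −k₂/(k₂+k₁·C_M).
Integrating from C_{M0} to C_M: C_P = (1.83/0.329)·ln[(1.83+0.329·2.69)/(1.83+0.329·0.425)] = 5.562·ln(2.715/1.970) = 1.785 kmol/m³.
Then C_N = (C_{M0}−C_M) − C_P = 2.265 − 1.785 = 0.4803 kmol/m³.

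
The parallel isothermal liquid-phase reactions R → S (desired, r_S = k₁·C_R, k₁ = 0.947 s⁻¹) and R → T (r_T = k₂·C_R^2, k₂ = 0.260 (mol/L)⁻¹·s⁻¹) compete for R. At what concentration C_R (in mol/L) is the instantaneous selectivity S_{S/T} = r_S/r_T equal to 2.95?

1.23 mol/L

S_{S/T} = (k₁/k₂)·C_R⁻¹ ⇒ C_R = (S·k₂/k₁)^(-1).
= (2.95×0.260/0.947)^(-1) = (0.8099)^(-1) = 1.23 mol/L.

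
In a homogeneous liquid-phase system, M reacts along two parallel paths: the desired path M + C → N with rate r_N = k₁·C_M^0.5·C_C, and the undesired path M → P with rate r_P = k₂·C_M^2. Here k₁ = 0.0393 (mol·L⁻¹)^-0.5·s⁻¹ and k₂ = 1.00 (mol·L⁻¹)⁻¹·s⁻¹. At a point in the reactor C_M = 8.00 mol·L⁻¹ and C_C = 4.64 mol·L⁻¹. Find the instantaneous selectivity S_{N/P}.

S_{N/P} = r_N/r_P = (k₁·C_M^0.5·C_C)/(k₂·C_M^2) = (k₁/k₂)·C_M^-1.5·C_C.
= (0.0393×8.000^0.5×4.640) / (1.00×8.000^2) = 0.5158/64.00 = 0.00806.
The undesired path is higher order in M, so low C_M (CSTR or dilute feed) favours N.

0.00806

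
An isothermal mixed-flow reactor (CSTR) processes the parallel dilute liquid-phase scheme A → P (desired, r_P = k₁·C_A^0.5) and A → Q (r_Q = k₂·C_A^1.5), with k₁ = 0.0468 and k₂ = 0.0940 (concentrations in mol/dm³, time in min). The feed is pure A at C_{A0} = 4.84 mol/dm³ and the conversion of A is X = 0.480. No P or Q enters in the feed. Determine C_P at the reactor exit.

Exit C_A = C_{A0}(1−X) = 4.84×0.520 = 2.517 mol/dm³.
A CSTR operates uniformly at the exit composition, giving r_P = 0.07425 and r_Q = 0.3753 (each k·C_A^n at C_A = 2.517).
Fraction of consumed A going to P: r_P/(r_P+r_Q) = 0.1651.
C_P = 0.1651·C_{A0}·X = 0.1651×4.84×0.480 = 0.384 mol/dm³.

0.384 mol/dm³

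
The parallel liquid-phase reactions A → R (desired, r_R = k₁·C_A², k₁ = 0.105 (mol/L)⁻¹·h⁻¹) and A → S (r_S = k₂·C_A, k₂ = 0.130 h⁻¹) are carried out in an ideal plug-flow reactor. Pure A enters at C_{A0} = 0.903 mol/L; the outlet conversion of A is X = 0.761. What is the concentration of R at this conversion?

C_A = C_{A0}(1−X) = 0.2158 mol/L.
Along a PFR/batch, dC_S/dC_A = −r_S/(r_R+r_S) = −k₂/(k₂+k₁·C_A).
Integrating from C_{A0} to C_A: C_S = (0.130/0.105)·ln[(0.130+0.105·0.903)/(0.130+0.105·0.216)] = 1.238·ln(0.2248/0.1527) = 0.4792 mol/L.
Then C_R = (C_{A0}−C_A) − C_S = 0.6872 − 0.4792 = 0.2080 mol/L.

0.208 mol/L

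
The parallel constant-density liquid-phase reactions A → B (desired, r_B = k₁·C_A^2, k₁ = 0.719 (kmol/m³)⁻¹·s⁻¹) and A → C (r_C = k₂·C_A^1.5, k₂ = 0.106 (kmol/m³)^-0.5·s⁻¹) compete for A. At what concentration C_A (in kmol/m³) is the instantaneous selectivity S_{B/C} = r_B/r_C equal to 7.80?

1.32 kmol/m³

S_{B/C} = (k₁/k₂)·C_A^0.5 ⇒ C_A = (S·k₂/k₁)^(2).
= (7.80×0.106/0.719)^(2) = (1.150)^(2) = 1.32 kmol/m³.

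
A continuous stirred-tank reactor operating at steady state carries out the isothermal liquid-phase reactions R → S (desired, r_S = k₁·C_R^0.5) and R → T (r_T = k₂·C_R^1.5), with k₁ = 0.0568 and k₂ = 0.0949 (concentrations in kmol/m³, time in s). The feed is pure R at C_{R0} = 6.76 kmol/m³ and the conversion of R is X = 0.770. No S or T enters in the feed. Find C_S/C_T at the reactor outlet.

Exit C_R = C_{R0}(1−X) = 6.76×0.230 = 1.555 kmol/m³.
Rates in a CSTR are evaluated at the outlet concentration: r_S = 0.0568×1.555^0.5 = 0.07082, r_T = 0.0949×1.555^1.5 = 0.1840.
Overall selectivity = C_S/C_T = r_Sτ/(r_Tτ) = r_S/r_T = 0.385.

0.385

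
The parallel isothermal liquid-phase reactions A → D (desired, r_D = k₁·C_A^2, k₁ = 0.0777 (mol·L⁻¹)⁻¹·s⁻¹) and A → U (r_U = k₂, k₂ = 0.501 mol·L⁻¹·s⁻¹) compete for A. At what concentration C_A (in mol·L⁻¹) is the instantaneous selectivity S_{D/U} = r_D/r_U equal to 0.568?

1.91 mol·L⁻¹

S_{D/U} = (k₁/k₂)·C_A^2 ⇒ C_A = (S·k₂/k₁)^(0.5).
= (0.568×0.501/0.0777)^(0.5) = (3.662)^(0.5) = 1.91 mol·L⁻¹.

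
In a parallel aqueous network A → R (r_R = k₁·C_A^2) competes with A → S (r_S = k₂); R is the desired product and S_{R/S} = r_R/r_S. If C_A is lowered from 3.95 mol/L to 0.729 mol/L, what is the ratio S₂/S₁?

0.0341

S_{R/S} = (k₁/k₂)·C_A^2, so S₂/S₁ = (C_{A,2}/C_{A,1})^2.
= (0.729/3.95)^2 = (0.1846)^2 = 0.0341.
Selectivity toward R falls as C_A falls — high-concentration operation is favoured.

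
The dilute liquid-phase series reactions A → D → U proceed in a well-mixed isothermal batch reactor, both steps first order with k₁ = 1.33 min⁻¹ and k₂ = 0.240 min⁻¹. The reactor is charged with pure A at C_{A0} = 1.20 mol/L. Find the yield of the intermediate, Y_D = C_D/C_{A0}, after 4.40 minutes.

Solving the coupled first-order balances gives C_D(t) = [k₁/(k₂−k₁)]·C_{A0}·(e^(−k₁t) − e^(−k₂t)).
e^(−k₁t) = e^(−1.33×4.40) = e^(−5.852) = 0.002874; e^(−k₂t) = e^(−1.056) = 0.3478.
C_D = 1.33×1.20/(0.240−1.33) × (0.002874−0.3478) = (-1.464)×(-0.3450) = 0.5051 mol/L.
Y_D = C_D/C_{A0} = 0.5051/1.20 = 0.421.

0.421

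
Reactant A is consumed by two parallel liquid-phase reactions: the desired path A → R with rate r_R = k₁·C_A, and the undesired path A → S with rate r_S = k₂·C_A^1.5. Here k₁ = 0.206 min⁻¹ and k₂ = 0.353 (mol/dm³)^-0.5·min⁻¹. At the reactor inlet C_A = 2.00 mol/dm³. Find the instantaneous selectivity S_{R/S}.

S_{R/S} = r_R/r_S = (k₁·C_A)/(k₂·C_A^1.5) = (k₁/k₂)·C_A^-0.5.
= (0.206×2.000) / (0.353×2.000^1.5) = 0.4120/0.9984 = 0.413.

0.413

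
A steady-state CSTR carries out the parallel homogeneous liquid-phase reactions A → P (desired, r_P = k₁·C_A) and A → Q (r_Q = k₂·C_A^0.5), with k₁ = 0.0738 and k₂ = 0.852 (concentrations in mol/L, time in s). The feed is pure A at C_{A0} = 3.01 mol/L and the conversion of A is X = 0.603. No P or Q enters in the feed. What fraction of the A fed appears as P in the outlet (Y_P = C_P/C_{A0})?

Exit C_A = C_{A0}(1−X) = 3.01×0.397 = 1.195 mol/L.
Rates in a CSTR are evaluated at the outlet concentration: r_P = 0.0738×1.195 = 0.08819, r_Q = 0.852×1.195^0.5 = 0.9314.
Fraction of consumed A going to P: r_P/(r_P+r_Q) = 0.08650.
C_P = 0.08650·C_{A0}·X = 0.08650×3.01×0.603 = 0.157 mol/L; Y_P = C_P/C_{A0} = 0.0522.

0.0522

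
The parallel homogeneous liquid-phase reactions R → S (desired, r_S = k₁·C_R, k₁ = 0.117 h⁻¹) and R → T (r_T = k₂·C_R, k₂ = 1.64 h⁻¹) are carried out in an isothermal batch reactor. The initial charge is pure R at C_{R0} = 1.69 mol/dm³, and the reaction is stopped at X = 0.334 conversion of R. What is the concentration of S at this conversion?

0.0376 mol/dm³

C_R = C_{R0}(1−X) = 1.126 mol/dm³.
Both paths are first order in R, so the instantaneous fraction to S is constant: dC_S/d(−C_R) = k₁/(k₁+k₂) = 0.06659.
C_S = 0.06659·(C_{R0}−C_R) = 0.06659×0.5645 = 0.0376 mol/dm³.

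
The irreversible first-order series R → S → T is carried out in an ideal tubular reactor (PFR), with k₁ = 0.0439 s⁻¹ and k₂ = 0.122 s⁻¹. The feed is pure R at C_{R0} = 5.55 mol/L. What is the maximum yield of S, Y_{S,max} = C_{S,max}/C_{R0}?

Evaluating C_S at τ_opt = ln(k₂/k₁)/(k₂−k₁) gives C_{S,max}/C_{R0} = (k₁/k₂)^[k₂/(k₂−k₁)].
= (0.0439/0.122)^(0.122/(0.122−0.0439)) = (0.3598)^(1.562) = 0.2026.

0.203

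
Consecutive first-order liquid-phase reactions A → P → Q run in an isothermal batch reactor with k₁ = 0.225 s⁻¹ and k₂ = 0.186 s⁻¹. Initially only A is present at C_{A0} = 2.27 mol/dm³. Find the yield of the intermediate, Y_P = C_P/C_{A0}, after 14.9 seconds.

0.159

The intermediate concentration in a first-order A→B→C sequence is C_P = k₁C_{A0}(e^(−k₁t) − e^(−k₂t))/(k₂−k₁).
e^(−k₁t) = e^(−0.225×14.9) = e^(−3.353) = 0.03500; e^(−k₂t) = e^(−2.771) = 0.06257.
C_P = 0.225×2.27/(0.186−0.225) × (0.03500−0.06257) = (-13.10)×(-0.02758) = 0.3612 mol/dm³.
Y_P = C_P/C_{A0} = 0.3612/2.27 = 0.159.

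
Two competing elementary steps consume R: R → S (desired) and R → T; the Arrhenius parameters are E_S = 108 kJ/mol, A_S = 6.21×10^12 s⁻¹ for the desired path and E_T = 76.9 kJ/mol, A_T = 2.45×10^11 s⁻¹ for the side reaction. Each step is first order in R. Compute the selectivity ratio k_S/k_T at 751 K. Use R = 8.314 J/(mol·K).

0.174

k_S/k_T = (A_S/A_T)·exp[−(E_S−E_T)/(RT)] = (A_S/A_T)·exp[(E_T−E_S)/(RT)].
(E_T−E_S)/(RT) = (76.9−108)×10³/(8.314×751) = -31100/6244 = -4.981.
k_S/k_T = (6.21×10^12/2.45×10^11)·exp(-4.981) = 25.35 × 0.006868 = 0.174.
Since E_S > E_T, raising the temperature improves selectivity toward S.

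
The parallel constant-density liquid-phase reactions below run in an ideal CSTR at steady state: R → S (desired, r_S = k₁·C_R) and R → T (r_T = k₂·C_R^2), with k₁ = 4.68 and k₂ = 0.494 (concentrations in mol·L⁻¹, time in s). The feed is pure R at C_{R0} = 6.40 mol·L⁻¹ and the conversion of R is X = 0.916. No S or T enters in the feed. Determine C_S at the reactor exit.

5.55 mol·L⁻¹

Exit C_R = C_{R0}(1−X) = 6.40×0.0840 = 0.5376 mol·L⁻¹.
Rates in a CSTR are evaluated at the outlet concentration: r_S = 4.68×0.5376 = 2.516, r_T = 0.494×0.5376^2 = 0.1428.
Fraction of consumed R going to S: r_S/(r_S+r_T) = 0.9463.
C_S = 0.9463·C_{R0}·X = 0.9463×6.40×0.916 = 5.55 mol·L⁻¹.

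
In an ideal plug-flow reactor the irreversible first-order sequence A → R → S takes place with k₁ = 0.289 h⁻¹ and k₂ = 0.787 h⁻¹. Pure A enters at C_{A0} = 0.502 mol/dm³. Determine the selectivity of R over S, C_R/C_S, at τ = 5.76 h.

The intermediate concentration in a first-order A→B→C sequence is C_R = k₁C_{A0}(e^(−k₁τ) − e^(−k₂τ))/(k₂−k₁).
e^(−k₁τ) = e^(−0.289×5.76) = e^(−1.665) = 0.1893; e^(−k₂τ) = e^(−4.533) = 0.01075.
C_R = 0.289×0.502/(0.787−0.289) × (0.1893−0.01075) = 0.2913×0.1785 = 0.05200 mol/dm³.
C_A = C_{A0}e^(−k₁τ) = 0.09501 mol/dm³, so C_S = C_{A0}−C_A−C_R = 0.3550 mol/dm³; C_R/C_S = 0.146.

0.146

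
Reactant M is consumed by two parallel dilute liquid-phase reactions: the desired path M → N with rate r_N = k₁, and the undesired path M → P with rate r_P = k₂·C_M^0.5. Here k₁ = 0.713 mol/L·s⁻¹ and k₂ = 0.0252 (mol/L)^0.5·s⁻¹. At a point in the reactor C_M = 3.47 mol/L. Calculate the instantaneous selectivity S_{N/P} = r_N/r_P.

S_{N/P} = r_N/r_P = (k₁)/(k₂·C_M^0.5) = (k₁/k₂)·C_M^-0.5.
= (0.713) / (0.0252×3.470^0.5) = 0.7130/0.04694 = 15.2.
The undesired path is higher order in M, so low C_M (CSTR or dilute feed) favours N.

15.2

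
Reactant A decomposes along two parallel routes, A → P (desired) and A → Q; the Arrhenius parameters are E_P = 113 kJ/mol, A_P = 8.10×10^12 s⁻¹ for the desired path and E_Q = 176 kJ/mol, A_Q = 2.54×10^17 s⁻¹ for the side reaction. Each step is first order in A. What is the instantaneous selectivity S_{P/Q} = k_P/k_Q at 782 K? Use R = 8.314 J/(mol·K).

0.515

k_P/k_Q = (A_P/A_Q)·exp[−(E_P−E_Q)/(RT)] = (A_P/A_Q)·exp[(E_Q−E_P)/(RT)].
(E_Q−E_P)/(RT) = (176−113)×10³/(8.314×782) = 63000/6502 = 9.690.
k_P/k_Q = (8.10×10^12/2.54×10^17)·exp(9.690) = 3.189×10^-5 × 16155 = 0.515.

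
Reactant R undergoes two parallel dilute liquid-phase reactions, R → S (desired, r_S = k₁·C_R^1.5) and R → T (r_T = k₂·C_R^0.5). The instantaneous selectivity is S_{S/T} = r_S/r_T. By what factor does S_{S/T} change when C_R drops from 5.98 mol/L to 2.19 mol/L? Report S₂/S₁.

S_{S/T} = (k₁/k₂)·C_R, so S₂/S₁ = (C_{R,2}/C_{R,1}).
= 2.19/5.98 = 0.366.
Selectivity toward S falls as C_R falls — high-concentration operation is favoured.

0.366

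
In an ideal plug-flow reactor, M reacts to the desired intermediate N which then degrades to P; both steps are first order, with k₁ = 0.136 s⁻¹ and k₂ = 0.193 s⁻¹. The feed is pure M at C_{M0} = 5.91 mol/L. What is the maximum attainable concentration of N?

1.81 mol/L

At the optimum, C_{N,max}/C_{M0} = (k₁/k₂)^[k₂/(k₂−k₁)].
= (0.136/0.193)^(0.193/(0.193−0.136)) = (0.7047)^(3.386) = 0.3057.
C_{N,max} = 0.3057×5.91 = 1.81 mol/L.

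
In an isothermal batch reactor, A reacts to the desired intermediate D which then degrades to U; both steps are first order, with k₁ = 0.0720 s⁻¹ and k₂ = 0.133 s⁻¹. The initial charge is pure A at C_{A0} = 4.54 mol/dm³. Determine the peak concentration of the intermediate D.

1.19 mol/dm³

At the optimum, C_{D,max}/C_{A0} = (k₁/k₂)^[k₂/(k₂−k₁)].
= (0.0720/0.133)^(0.133/(0.133−0.0720)) = (0.5414)^(2.180) = 0.2624.
C_{D,max} = 0.2624×4.54 = 1.19 mol/dm³.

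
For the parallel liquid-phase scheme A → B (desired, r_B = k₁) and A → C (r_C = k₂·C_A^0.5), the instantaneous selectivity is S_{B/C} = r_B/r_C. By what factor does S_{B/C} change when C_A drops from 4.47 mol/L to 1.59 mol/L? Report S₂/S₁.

S_{B/C} = (k₁/k₂)·C_A^-0.5, so S₂/S₁ = (C_{A,2}/C_{A,1})^-0.5.
= (1.59/4.47)^(-0.5) = (0.3557)^(-0.5) = 1.68.

1.68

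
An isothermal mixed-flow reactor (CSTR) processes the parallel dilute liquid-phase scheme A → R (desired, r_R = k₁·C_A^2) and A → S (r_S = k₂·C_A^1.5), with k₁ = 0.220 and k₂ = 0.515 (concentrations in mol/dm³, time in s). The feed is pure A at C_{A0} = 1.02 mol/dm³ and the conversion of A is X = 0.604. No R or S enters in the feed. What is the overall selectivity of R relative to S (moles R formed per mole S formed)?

Exit C_A = C_{A0}(1−X) = 1.02×0.396 = 0.4039 mol/dm³.
A CSTR operates uniformly at the exit composition, giving r_R = 0.03589 and r_S = 0.1322 (each k·C_A^n at C_A = 0.4039).
Overall selectivity = C_R/C_S = r_Rτ/(r_Sτ) = r_R/r_S = 0.271.

0.271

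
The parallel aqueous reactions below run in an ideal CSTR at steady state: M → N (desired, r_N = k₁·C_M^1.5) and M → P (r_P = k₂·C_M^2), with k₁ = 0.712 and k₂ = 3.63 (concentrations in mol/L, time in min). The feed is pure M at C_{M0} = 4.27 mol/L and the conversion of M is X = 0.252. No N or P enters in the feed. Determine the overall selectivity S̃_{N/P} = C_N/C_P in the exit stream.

0.110

Exit C_M = C_{M0}(1−X) = 4.27×0.748 = 3.194 mol/L.
In a CSTR the entire volume is at exit conditions, so r_N = 0.712×3.194^1.5 = 4.064 and r_P = 3.63×3.194^2 = 37.03.
Overall selectivity = C_N/C_P = r_Nτ/(r_Pτ) = r_N/r_P = 0.110.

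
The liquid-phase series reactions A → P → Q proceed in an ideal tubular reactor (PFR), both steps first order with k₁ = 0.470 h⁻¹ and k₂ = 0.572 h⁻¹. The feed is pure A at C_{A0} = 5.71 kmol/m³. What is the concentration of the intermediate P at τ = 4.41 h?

1.20 kmol/m³

The intermediate concentration in a first-order A→B→C sequence is C_P = k₁C_{A0}(e^(−k₁τ) − e^(−k₂τ))/(k₂−k₁).
e^(−k₁τ) = e^(−0.470×4.41) = e^(−2.073) = 0.1258; e^(−k₂τ) = e^(−2.523) = 0.08026.
C_P = 0.470×5.71/(0.572−0.470) × (0.1258−0.08026) = 26.31×0.04559 = 1.199 kmol/m³.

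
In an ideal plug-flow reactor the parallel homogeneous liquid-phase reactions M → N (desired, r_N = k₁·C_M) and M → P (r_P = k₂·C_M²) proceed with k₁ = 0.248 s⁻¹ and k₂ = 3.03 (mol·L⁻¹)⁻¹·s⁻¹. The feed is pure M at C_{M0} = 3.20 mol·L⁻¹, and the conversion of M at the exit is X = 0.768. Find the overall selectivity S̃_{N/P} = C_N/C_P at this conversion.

C_M = C_{M0}(1−X) = 0.7424 mol·L⁻¹.
Along a PFR/batch, dC_N/dC_M = −r_N/(r_N+r_P) = −k₁/(k₁+k₂·C_M).
Integrating from C_{M0} to C_M: C_N = (0.248/3.03)·ln[(0.248+3.03·3.20)/(0.248+3.03·0.742)] = 0.08185·ln(9.944/2.497) = 0.1131 mol·L⁻¹.
C_P = (C_{M0}−C_M)−C_N = 2.345 mol·L⁻¹; S̃_{N/P} = 0.1131/2.345 = 0.0482.

0.0482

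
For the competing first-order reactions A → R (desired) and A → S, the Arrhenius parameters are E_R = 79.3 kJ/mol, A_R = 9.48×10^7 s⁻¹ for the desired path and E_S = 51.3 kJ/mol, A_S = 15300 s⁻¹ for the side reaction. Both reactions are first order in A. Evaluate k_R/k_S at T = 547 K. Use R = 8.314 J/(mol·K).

13.1

With equal orders, S_{R/S} = k_R/k_S = (A_R/A_S)·exp[(E_S−E_R)/(RT)].
(E_S−E_R)/(RT) = (51.3−79.3)×10³/(8.314×547) = -28000/4548 = -6.157.
k_R/k_S = (9.48×10^7/15300)·exp(-6.157) = 6196 × 0.002119 = 13.1.
Since E_R > E_S, raising the temperature improves selectivity toward R.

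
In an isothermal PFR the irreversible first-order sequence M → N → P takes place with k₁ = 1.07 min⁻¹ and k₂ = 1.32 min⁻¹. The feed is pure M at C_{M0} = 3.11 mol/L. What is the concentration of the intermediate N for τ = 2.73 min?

0.355 mol/L

The intermediate concentration in a first-order A→B→C sequence is C_N = k₁C_{M0}(e^(−k₁τ) − e^(−k₂τ))/(k₂−k₁).
e^(−k₁τ) = e^(−1.07×2.73) = e^(−2.921) = 0.05387; e^(−k₂τ) = e^(−3.604) = 0.02723.
C_N = 1.07×3.11/(1.32−1.07) × (0.05387−0.02723) = 13.31×0.02665 = 0.3547 mol/L.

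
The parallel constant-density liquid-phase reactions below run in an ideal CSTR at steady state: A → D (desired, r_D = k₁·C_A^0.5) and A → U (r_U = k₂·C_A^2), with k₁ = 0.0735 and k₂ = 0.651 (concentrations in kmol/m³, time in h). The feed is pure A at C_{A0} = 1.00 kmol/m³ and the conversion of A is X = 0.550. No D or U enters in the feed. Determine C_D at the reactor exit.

0.150 kmol/m³

Exit C_A = C_{A0}(1−X) = 1.00×0.450 = 0.4500 kmol/m³.
In a CSTR the entire volume is at exit conditions, so r_D = 0.0735×0.4500^0.5 = 0.04931 and r_U = 0.651×0.4500^2 = 0.1318.
Fraction of consumed A going to D: r_D/(r_D+r_U) = 0.2722.
C_D = 0.2722·C_{A0}·X = 0.2722×1.00×0.550 = 0.150 kmol/m³.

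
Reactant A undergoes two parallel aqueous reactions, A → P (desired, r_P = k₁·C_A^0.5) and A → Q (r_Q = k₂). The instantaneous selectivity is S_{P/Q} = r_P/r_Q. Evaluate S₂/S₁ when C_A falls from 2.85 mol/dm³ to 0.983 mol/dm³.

0.587

S_{P/Q} = (k₁/k₂)·C_A^0.5, so S₂/S₁ = (C_{A,2}/C_{A,1})^0.5.
= (0.983/2.85)^0.5 = (0.3449)^0.5 = 0.587.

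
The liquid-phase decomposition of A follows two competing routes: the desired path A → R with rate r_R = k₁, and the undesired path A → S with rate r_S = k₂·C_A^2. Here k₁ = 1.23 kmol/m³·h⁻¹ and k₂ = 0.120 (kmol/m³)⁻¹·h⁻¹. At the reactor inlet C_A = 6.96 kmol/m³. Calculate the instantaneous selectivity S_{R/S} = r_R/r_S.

S_{R/S} = r_R/r_S = (k₁)/(k₂·C_A^2) = (k₁/k₂)·C_A^-2.
= (1.23) / (0.120×6.960^2) = 1.230/5.813 = 0.212.

0.212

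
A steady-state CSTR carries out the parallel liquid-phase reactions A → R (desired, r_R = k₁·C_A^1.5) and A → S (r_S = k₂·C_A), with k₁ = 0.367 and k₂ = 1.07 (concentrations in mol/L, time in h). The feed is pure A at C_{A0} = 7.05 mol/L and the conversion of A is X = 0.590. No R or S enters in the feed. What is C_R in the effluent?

1.53 mol/L

Exit C_A = C_{A0}(1−X) = 7.05×0.410 = 2.891 mol/L.
A CSTR operates uniformly at the exit composition, giving r_R = 1.804 and r_S = 3.093 (each k·C_A^n at C_A = 2.891).
Fraction of consumed A going to R: r_R/(r_R+r_S) = 0.3683.
C_R = 0.3683·C_{A0}·X = 0.3683×7.05×0.590 = 1.53 mol/L.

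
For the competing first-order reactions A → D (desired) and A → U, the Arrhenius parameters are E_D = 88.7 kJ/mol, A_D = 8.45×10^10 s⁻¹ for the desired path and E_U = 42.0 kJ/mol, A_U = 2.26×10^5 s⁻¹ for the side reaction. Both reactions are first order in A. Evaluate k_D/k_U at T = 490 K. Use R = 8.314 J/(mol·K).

3.93

k_D/k_U = (A_D/A_U)·exp[−(E_D−E_U)/(RT)] = (A_D/A_U)·exp[(E_U−E_D)/(RT)].
(E_U−E_D)/(RT) = (42.0−88.7)×10³/(8.314×490) = -46700/4074 = -11.46.
k_D/k_U = (8.45×10^10/2.26×10^5)·exp(-11.46) = 3.739×10^5 × 1.051×10^-5 = 3.93.
Since E_D > E_U, raising the temperature improves selectivity toward D.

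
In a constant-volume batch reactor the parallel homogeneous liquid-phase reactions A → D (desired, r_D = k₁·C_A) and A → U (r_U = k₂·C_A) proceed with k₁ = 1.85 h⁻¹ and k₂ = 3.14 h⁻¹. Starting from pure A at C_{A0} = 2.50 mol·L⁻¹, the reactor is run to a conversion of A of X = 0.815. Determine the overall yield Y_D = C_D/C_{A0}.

C_A = C_{A0}(1−X) = 0.4625 mol·L⁻¹.
Both paths are first order in A, so the instantaneous fraction to D is constant: dC_D/d(−C_A) = k₁/(k₁+k₂) = 0.3707.
C_D = 0.3707·(C_{A0}−C_A) = 0.3707×2.037 = 0.755 mol·L⁻¹.
Y_D = C_D/C_{A0} = 0.7554/2.50 = 0.302.

0.302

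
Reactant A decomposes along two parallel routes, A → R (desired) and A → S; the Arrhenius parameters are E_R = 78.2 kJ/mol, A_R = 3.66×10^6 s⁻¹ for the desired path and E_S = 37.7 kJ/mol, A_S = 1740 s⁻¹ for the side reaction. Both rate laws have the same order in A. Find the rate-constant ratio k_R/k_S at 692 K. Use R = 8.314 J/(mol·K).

1.84

k_R/k_S = (A_R/A_S)·exp[−(E_R−E_S)/(RT)] = (A_R/A_S)·exp[(E_S−E_R)/(RT)].
(E_S−E_R)/(RT) = (37.7−78.2)×10³/(8.314×692) = -40500/5753 = -7.039.
k_R/k_S = (3.66×10^6/1740)·exp(-7.039) = 2103 × 8.766×10^-4 = 1.84.
Since E_R > E_S, raising the temperature improves selectivity toward R.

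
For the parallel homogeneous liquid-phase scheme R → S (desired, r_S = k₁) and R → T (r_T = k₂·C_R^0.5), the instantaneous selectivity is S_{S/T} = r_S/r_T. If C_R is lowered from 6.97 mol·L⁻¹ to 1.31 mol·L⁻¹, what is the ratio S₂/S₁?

S_{S/T} = (k₁/k₂)·C_R^-0.5, so S₂/S₁ = (C_{R,2}/C_{R,1})^-0.5.
= (1.31/6.97)^(-0.5) = (0.1879)^(-0.5) = 2.31.

2.31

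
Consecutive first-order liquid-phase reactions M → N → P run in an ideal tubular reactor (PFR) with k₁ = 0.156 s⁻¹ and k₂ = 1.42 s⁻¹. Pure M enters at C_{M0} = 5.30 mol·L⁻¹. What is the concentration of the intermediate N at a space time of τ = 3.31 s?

0.384 mol·L⁻¹

For first-order series with pure M initially, C_N(τ) = k₁C_{M0}/(k₂−k₁)·(e^(−k₁τ) − e^(−k₂τ)).
e^(−k₁τ) = e^(−0.156×3.31) = e^(−0.5164) = 0.5967; e^(−k₂τ) = e^(−4.700) = 0.009093.
C_N = 0.156×5.30/(1.42−0.156) × (0.5967−0.009093) = 0.6541×0.5876 = 0.3844 mol·L⁻¹.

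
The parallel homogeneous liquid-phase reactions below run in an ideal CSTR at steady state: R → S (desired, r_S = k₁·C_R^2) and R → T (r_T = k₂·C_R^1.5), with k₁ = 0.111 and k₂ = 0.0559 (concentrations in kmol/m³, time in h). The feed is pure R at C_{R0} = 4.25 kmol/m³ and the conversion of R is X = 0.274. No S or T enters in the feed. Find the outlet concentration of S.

0.905 kmol/m³

Exit C_R = C_{R0}(1−X) = 4.25×0.726 = 3.085 kmol/m³.
A CSTR operates uniformly at the exit composition, giving r_S = 1.057 and r_T = 0.3030 (each k·C_R^n at C_R = 3.085).
Fraction of consumed R going to S: r_S/(r_S+r_T) = 0.7772.
C_S = 0.7772·C_{R0}·X = 0.7772×4.25×0.274 = 0.905 kmol/m³.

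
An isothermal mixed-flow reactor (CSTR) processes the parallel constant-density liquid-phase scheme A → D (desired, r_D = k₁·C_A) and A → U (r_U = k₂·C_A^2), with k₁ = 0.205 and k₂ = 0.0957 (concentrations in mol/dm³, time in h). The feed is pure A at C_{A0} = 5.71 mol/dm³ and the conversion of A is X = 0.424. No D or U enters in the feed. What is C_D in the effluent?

Exit C_A = C_{A0}(1−X) = 5.71×0.576 = 3.289 mol/dm³.
A CSTR operates uniformly at the exit composition, giving r_D = 0.6742 and r_U = 1.035 (each k·C_A^n at C_A = 3.289).
Fraction of consumed A going to D: r_D/(r_D+r_U) = 0.3944.
C_D = 0.3944·C_{A0}·X = 0.3944×5.71×0.424 = 0.955 mol/dm³.

0.955 mol/dm³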